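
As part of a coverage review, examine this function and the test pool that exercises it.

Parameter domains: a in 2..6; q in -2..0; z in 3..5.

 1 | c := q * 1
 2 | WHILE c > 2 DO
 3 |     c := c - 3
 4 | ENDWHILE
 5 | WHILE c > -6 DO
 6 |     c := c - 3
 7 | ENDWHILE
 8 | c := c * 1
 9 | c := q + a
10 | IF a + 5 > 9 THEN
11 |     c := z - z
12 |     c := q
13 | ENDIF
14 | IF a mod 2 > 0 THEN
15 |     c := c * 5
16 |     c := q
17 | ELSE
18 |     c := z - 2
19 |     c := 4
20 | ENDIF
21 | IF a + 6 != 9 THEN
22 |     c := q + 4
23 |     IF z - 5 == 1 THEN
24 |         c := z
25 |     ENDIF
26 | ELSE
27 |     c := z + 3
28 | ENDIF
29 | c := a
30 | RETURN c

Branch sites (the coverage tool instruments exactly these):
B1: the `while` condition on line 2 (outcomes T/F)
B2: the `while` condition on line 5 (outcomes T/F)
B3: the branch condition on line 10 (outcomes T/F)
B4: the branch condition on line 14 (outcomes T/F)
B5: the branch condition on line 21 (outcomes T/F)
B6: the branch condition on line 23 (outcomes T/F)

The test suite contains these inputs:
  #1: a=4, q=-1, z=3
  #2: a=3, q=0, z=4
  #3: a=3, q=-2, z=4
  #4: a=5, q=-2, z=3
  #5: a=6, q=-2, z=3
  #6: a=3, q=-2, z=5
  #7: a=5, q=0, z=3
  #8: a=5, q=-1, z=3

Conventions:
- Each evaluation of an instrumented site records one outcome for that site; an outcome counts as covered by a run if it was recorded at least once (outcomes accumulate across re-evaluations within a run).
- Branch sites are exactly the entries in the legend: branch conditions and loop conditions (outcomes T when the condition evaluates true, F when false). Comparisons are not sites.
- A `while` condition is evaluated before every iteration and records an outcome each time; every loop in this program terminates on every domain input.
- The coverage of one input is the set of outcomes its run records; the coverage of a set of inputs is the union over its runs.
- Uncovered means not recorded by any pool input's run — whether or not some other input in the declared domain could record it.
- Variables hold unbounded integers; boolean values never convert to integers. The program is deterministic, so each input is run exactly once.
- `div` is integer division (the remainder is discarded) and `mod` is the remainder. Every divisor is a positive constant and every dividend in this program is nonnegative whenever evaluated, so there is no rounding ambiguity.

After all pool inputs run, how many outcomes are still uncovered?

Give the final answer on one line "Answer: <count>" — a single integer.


#1 (a=4, q=-1, z=3) -> B1->F, B2->T, B2->T, B2->F, B3->F, B4->F, B5->T, B6->F; covered: B1=F, B2=T, B2=F, B3=F, B4=F, B5=T, B6=F
#2 (a=3, q=0, z=4) -> B1->F, B2->T, B2->T, B2->F, B3->F, B4->T, B5->F; covered: B1=F, B2=T, B2=F, B3=F, B4=T, B5=F
#3 (a=3, q=-2, z=4) -> B1->F, B2->T, B2->T, B2->F, B3->F, B4->T, B5->F; covered: B1=F, B2=T, B2=F, B3=F, B4=T, B5=F
#4 (a=5, q=-2, z=3) -> B1->F, B2->T, B2->T, B2->F, B3->T, B4->T, B5->T, B6->F; covered: B1=F, B2=T, B2=F, B3=T, B4=T, B5=T, B6=F
#5 (a=6, q=-2, z=3) -> B1->F, B2->T, B2->T, B2->F, B3->T, B4->F, B5->T, B6->F; covered: B1=F, B2=T, B2=F, B3=T, B4=F, B5=T, B6=F
#6 (a=3, q=-2, z=5) -> B1->F, B2->T, B2->T, B2->F, B3->F, B4->T, B5->F; covered: B1=F, B2=T, B2=F, B3=F, B4=T, B5=F
#7 (a=5, q=0, z=3) -> B1->F, B2->T, B2->T, B2->F, B3->T, B4->T, B5->T, B6->F; covered: B1=F, B2=T, B2=F, B3=T, B4=T, B5=T, B6=F
#8 (a=5, q=-1, z=3) -> B1->F, B2->T, B2->T, B2->F, B3->T, B4->T, B5->T, B6->F; covered: B1=F, B2=T, B2=F, B3=T, B4=T, B5=T, B6=F
union over the pool: B1=F, B2=T, B2=F, B3=T, B3=F, B4=T, B4=F, B5=T, B5=F, B6=F
uncovered (2 of 12): B1=T, B6=T
Answer: 2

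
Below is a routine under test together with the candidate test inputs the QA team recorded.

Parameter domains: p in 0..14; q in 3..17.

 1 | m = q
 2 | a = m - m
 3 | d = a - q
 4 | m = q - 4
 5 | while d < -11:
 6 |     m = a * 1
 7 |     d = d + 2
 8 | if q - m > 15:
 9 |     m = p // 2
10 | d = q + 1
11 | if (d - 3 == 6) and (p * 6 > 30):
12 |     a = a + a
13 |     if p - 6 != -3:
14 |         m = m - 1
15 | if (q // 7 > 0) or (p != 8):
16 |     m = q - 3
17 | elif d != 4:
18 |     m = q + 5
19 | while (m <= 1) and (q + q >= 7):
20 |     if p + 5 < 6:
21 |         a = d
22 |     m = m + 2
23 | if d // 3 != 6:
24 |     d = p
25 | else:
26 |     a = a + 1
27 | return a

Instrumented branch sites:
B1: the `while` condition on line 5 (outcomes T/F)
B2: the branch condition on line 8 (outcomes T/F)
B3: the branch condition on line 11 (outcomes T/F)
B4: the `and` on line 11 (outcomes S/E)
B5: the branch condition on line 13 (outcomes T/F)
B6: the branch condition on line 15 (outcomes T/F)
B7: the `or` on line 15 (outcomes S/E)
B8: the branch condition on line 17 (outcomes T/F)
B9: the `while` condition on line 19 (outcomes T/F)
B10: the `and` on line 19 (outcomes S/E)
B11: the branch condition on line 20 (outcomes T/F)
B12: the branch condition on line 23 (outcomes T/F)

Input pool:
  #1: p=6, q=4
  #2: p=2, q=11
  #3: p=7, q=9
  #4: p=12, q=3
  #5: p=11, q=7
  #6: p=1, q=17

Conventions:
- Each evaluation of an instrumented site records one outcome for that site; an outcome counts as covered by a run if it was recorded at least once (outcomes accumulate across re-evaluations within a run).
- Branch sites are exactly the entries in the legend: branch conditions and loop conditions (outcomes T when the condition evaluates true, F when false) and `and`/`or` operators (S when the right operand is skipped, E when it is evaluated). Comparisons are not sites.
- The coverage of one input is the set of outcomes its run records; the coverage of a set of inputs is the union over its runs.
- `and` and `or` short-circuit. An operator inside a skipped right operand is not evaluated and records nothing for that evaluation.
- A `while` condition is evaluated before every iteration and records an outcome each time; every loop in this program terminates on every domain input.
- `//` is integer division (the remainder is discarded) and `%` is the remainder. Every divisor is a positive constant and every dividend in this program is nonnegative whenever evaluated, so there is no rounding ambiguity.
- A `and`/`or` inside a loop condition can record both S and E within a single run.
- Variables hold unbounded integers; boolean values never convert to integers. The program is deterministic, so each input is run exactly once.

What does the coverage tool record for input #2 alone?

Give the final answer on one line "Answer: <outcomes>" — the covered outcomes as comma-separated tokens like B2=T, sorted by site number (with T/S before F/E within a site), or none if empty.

Event log for input #2 (p=2, q=11):
  B1->F, B2->F, B4->S, B3->F, B7->S, B6->T, B10->S, B9->F, B12->T
collecting distinct outcomes: B1=F, B2=F, B3=F, B4=S, B6=T, B7=S, B9=F, B10=S, B12=T

Answer: B1=F, B2=F, B3=F, B4=S, B6=T, B7=S, B9=F, B10=S, B12=T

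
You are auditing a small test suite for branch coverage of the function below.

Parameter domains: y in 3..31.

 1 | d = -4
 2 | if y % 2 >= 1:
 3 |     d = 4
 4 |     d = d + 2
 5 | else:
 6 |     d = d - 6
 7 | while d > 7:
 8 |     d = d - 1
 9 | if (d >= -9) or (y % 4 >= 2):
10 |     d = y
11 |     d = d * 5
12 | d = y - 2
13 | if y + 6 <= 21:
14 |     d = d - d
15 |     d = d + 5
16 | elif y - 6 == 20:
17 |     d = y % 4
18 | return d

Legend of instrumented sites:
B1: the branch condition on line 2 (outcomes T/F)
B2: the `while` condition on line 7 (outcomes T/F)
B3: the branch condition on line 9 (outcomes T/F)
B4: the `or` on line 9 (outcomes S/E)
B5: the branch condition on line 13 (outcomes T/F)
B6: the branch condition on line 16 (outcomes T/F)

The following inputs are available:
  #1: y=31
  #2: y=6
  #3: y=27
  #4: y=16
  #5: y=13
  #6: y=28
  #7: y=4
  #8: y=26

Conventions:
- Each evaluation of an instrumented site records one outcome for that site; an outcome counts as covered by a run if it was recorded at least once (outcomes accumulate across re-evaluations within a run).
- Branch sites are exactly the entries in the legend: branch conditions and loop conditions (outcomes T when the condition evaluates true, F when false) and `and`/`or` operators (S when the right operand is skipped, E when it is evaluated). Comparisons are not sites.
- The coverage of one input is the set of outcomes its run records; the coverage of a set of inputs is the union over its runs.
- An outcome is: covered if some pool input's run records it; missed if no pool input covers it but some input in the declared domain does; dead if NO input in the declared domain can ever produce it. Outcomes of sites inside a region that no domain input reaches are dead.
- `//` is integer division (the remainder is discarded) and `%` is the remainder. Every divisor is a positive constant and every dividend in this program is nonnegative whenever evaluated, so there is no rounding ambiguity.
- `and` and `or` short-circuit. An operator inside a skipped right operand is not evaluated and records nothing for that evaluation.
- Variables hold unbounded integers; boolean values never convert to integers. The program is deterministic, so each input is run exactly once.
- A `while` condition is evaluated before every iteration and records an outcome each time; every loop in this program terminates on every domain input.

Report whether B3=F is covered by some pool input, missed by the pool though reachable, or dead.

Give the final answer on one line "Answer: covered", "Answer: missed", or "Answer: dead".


B3=F is recorded by pool input(s) 4, 6, 7 -> covered
Answer: covered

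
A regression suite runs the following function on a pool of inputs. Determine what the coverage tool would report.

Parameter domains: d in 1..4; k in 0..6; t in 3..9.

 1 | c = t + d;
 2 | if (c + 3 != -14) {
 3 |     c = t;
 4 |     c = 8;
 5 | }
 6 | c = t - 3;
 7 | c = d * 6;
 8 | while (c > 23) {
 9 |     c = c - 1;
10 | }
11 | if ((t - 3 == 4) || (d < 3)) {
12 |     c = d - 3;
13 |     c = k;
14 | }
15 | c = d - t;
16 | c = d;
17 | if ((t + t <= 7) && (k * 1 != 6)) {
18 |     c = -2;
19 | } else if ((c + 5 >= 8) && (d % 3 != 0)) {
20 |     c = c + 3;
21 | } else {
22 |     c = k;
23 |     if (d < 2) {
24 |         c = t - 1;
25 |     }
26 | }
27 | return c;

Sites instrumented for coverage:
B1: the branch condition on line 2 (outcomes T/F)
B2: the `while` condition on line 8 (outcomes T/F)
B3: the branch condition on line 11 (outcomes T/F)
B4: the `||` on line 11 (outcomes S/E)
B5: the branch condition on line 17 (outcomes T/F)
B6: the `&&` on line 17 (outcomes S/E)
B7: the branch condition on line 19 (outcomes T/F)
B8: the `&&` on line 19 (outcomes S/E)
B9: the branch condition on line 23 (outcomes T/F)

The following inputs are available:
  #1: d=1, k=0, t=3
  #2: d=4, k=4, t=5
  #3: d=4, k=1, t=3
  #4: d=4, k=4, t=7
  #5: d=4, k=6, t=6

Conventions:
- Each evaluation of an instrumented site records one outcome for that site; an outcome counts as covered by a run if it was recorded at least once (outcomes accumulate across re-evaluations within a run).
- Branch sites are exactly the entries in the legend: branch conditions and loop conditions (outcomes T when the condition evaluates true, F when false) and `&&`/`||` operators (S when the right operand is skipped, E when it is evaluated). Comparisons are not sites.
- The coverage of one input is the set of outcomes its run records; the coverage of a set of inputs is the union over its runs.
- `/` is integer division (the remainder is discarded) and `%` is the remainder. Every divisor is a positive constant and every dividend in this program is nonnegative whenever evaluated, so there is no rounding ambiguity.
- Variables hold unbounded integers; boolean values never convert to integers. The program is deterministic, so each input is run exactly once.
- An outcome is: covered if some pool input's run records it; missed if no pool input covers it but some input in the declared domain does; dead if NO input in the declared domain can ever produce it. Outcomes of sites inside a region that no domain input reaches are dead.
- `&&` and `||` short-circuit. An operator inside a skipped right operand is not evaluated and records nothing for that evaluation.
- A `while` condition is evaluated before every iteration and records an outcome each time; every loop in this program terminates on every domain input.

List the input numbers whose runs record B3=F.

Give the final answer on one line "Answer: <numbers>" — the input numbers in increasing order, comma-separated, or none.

input #1 (d=1, k=0, t=3): misses B3=F
input #2 (d=4, k=4, t=5): covers B3=F
input #3 (d=4, k=1, t=3): covers B3=F
input #4 (d=4, k=4, t=7): misses B3=F
input #5 (d=4, k=6, t=6): covers B3=F

Answer: 2, 3, 5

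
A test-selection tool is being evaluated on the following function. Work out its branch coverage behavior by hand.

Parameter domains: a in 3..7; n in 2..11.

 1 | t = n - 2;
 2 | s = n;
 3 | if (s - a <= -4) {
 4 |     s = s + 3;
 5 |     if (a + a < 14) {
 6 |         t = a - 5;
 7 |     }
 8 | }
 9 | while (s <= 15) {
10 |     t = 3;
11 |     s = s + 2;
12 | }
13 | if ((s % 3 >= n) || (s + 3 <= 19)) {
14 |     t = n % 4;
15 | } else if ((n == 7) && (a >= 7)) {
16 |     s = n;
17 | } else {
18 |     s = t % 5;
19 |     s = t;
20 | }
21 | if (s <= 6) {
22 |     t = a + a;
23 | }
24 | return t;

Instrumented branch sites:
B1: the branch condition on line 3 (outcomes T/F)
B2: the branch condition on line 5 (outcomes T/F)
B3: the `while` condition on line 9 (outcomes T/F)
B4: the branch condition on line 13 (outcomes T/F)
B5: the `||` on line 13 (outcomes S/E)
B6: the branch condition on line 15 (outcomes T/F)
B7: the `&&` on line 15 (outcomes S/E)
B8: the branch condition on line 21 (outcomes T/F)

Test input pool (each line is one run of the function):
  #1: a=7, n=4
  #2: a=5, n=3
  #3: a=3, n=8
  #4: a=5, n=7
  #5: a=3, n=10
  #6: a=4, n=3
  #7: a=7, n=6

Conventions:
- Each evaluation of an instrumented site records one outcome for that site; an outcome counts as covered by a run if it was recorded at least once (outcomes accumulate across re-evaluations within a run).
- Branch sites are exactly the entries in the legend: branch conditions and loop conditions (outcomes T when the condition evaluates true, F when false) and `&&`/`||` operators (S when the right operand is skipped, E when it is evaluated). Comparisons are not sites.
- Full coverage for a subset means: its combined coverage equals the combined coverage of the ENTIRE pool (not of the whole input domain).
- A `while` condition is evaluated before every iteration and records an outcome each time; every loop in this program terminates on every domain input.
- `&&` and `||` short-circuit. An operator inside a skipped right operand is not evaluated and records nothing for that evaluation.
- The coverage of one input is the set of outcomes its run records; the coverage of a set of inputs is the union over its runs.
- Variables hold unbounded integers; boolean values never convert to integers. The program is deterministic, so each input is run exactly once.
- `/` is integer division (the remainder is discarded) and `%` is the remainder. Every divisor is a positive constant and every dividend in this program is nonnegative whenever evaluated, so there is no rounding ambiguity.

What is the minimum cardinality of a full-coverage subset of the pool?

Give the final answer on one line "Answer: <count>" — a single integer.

run #1 (a=7, n=4) runs B1->F, B3->T, B3->T, B3->T, B3->T, B3->T, B3->T, B3->F, B5->E, B4->T, B8->F; records B1=F, B3=T, B3=F, B4=T, B5=E, B8=F
run #2 (a=5, n=3) runs B1->F, B3->T, B3->T, B3->T, B3->T, B3->T, B3->T, B3->T, B3->F, B5->E, B4->F, B7->S, B6->F, B8->T; records B1=F, B3=T, B3=F, B4=F, B5=E, B6=F, B7=S, B8=T
run #3 (a=3, n=8) runs B1->F, B3->T, B3->T, B3->T, B3->T, B3->F, B5->E, B4->T, B8->F; records B1=F, B3=T, B3=F, B4=T, B5=E, B8=F
run #4 (a=5, n=7) runs B1->F, B3->T, B3->T, B3->T, B3->T, B3->T, B3->F, B5->E, B4->F, B7->E, B6->F, B8->T; records B1=F, B3=T, B3=F, B4=F, B5=E, B6=F, B7=E, B8=T
run #5 (a=3, n=10) runs B1->F, B3->T, B3->T, B3->T, B3->F, B5->E, B4->T, B8->F; records B1=F, B3=T, B3=F, B4=T, B5=E, B8=F
run #6 (a=4, n=3) runs B1->F, B3->T, B3->T, B3->T, B3->T, B3->T, B3->T, B3->T, B3->F, B5->E, B4->F, B7->S, B6->F, B8->T; records B1=F, B3=T, B3=F, B4=F, B5=E, B6=F, B7=S, B8=T
run #7 (a=7, n=6) runs B1->F, B3->T, B3->T, B3->T, B3->T, B3->T, B3->F, B5->E, B4->T, B8->F; records B1=F, B3=T, B3=F, B4=T, B5=E, B8=F
together the pool reaches 11 outcomes: B1=F, B3=T, B3=F, B4=T, B4=F, B5=E, B6=F, B7=S, B7=E, B8=T, B8=F
checked all size-1 subsets: none covers 11 outcomes (max 8/11)
checked all size-2 subsets: none covers 11 outcomes (max 10/11)
size 3: inputs {1, 2, 4} cover all 11 outcomes, and no lexicographically smaller subset of this size does

Answer: 3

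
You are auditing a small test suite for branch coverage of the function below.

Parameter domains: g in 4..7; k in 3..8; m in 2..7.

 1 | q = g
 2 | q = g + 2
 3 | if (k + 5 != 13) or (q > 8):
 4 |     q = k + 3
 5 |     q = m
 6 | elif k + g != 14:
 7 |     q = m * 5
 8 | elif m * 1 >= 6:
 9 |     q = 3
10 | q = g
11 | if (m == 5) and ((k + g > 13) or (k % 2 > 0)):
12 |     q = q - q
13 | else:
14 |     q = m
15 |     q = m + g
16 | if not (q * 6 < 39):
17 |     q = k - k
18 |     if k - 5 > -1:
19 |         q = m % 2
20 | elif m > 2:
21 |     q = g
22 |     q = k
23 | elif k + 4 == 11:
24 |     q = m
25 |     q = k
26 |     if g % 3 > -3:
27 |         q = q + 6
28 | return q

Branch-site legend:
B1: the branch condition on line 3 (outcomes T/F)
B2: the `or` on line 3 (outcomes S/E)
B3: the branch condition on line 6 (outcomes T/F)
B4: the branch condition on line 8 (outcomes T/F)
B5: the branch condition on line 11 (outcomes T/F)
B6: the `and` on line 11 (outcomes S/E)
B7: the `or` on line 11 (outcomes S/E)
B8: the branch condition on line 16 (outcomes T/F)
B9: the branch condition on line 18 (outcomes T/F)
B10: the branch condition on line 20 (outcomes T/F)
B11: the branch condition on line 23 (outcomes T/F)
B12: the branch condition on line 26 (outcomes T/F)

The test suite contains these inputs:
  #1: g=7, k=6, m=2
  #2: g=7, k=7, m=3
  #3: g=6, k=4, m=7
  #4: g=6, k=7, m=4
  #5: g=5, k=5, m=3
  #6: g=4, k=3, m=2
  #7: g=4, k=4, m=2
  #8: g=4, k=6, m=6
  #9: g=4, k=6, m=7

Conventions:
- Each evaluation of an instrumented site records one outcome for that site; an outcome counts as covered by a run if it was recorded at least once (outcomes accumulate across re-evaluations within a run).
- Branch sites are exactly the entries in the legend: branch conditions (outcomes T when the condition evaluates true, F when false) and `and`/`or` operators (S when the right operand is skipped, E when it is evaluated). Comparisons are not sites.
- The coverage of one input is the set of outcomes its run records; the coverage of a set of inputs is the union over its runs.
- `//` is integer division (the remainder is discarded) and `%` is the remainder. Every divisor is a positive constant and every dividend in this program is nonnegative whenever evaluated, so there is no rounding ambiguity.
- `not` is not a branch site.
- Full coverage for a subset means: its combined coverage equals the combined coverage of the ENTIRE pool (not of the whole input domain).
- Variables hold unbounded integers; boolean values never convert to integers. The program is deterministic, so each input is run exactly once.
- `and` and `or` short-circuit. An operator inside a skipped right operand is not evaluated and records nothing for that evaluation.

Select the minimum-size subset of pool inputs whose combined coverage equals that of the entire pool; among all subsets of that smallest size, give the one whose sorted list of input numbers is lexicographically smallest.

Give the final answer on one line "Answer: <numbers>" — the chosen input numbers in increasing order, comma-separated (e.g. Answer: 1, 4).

input #1 (g=7, k=6, m=2): events B2->S, B1->T, B6->S, B5->F, B8->T, B9->T; covers B1=T, B2=S, B5=F, B6=S, B8=T, B9=T
input #2 (g=7, k=7, m=3): events B2->S, B1->T, B6->S, B5->F, B8->T, B9->T; covers B1=T, B2=S, B5=F, B6=S, B8=T, B9=T
input #3 (g=6, k=4, m=7): events B2->S, B1->T, B6->S, B5->F, B8->T, B9->F; covers B1=T, B2=S, B5=F, B6=S, B8=T, B9=F
input #4 (g=6, k=7, m=4): events B2->S, B1->T, B6->S, B5->F, B8->T, B9->T; covers B1=T, B2=S, B5=F, B6=S, B8=T, B9=T
input #5 (g=5, k=5, m=3): events B2->S, B1->T, B6->S, B5->F, B8->T, B9->T; covers B1=T, B2=S, B5=F, B6=S, B8=T, B9=T
input #6 (g=4, k=3, m=2): events B2->S, B1->T, B6->S, B5->F, B8->F, B10->F, B11->F; covers B1=T, B2=S, B5=F, B6=S, B8=F, B10=F, B11=F
input #7 (g=4, k=4, m=2): events B2->S, B1->T, B6->S, B5->F, B8->F, B10->F, B11->F; covers B1=T, B2=S, B5=F, B6=S, B8=F, B10=F, B11=F
input #8 (g=4, k=6, m=6): events B2->S, B1->T, B6->S, B5->F, B8->T, B9->T; covers B1=T, B2=S, B5=F, B6=S, B8=T, B9=T
input #9 (g=4, k=6, m=7): events B2->S, B1->T, B6->S, B5->F, B8->T, B9->T; covers B1=T, B2=S, B5=F, B6=S, B8=T, B9=T
the full pool covers 10 outcomes: B1=T, B2=S, B5=F, B6=S, B8=T, B8=F, B9=T, B9=F, B10=F, B11=F
checked all size-1 subsets: none covers 10 outcomes (max 7/10)
checked all size-2 subsets: none covers 10 outcomes (max 9/10)
the canonical winner is {1, 3, 6}: size 3, full 10-outcome coverage, earliest index list among size-3 covers

Answer: 1, 3, 6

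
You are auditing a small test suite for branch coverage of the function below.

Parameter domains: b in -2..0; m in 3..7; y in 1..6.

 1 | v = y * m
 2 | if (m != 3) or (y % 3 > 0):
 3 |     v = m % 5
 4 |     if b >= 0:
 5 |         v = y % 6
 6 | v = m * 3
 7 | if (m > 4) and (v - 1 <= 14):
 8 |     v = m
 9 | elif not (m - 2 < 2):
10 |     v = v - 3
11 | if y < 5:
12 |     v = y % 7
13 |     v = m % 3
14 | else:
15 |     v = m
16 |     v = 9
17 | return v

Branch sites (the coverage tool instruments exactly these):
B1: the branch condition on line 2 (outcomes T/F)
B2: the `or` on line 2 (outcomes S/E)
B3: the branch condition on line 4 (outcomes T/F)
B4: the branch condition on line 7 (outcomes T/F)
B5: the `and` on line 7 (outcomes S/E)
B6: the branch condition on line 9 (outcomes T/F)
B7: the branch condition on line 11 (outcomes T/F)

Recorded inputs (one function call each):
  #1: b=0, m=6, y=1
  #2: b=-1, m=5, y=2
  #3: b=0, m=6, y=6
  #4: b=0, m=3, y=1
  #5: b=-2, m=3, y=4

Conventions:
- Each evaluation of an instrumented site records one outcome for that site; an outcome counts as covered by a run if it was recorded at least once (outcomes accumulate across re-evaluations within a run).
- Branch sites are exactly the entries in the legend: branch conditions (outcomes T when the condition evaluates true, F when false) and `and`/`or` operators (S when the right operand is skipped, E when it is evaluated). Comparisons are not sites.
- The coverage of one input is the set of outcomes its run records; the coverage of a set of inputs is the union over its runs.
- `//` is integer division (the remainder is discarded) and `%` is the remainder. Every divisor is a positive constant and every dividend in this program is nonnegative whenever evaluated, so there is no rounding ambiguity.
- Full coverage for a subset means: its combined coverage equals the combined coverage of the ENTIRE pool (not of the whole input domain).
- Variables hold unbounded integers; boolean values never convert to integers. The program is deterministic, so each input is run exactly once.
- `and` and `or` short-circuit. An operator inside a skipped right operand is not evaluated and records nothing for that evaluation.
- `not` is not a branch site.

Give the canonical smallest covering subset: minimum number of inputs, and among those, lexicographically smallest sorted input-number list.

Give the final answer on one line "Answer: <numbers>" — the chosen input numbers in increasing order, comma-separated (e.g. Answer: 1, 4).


input #1, b=0, m=6, y=1: events B2->S, B1->T, B3->T, B5->E, B4->F, B6->T, B7->T; outcomes B1=T, B2=S, B3=T, B4=F, B5=E, B6=T, B7=T
input #2, b=-1, m=5, y=2: events B2->S, B1->T, B3->F, B5->E, B4->T, B7->T; outcomes B1=T, B2=S, B3=F, B4=T, B5=E, B7=T
input #3, b=0, m=6, y=6: events B2->S, B1->T, B3->T, B5->E, B4->F, B6->T, B7->F; outcomes B1=T, B2=S, B3=T, B4=F, B5=E, B6=T, B7=F
input #4, b=0, m=3, y=1: events B2->E, B1->T, B3->T, B5->S, B4->F, B6->F, B7->T; outcomes B1=T, B2=E, B3=T, B4=F, B5=S, B6=F, B7=T
input #5, b=-2, m=3, y=4: events B2->E, B1->T, B3->F, B5->S, B4->F, B6->F, B7->T; outcomes B1=T, B2=E, B3=F, B4=F, B5=S, B6=F, B7=T
pool-wide coverage (13 outcomes): B1=T, B2=S, B2=E, B3=T, B3=F, B4=T, B4=F, B5=S, B5=E, B6=T, B6=F, B7=T, B7=F
size 1 is not enough: best union over all size-1 subsets is 7/13
size 2 is not enough: best union over all size-2 subsets is 12/13
size 3: inputs {2, 3, 4} cover all 13 outcomes, and no lexicographically smaller subset of this size does
Answer: 2, 3, 4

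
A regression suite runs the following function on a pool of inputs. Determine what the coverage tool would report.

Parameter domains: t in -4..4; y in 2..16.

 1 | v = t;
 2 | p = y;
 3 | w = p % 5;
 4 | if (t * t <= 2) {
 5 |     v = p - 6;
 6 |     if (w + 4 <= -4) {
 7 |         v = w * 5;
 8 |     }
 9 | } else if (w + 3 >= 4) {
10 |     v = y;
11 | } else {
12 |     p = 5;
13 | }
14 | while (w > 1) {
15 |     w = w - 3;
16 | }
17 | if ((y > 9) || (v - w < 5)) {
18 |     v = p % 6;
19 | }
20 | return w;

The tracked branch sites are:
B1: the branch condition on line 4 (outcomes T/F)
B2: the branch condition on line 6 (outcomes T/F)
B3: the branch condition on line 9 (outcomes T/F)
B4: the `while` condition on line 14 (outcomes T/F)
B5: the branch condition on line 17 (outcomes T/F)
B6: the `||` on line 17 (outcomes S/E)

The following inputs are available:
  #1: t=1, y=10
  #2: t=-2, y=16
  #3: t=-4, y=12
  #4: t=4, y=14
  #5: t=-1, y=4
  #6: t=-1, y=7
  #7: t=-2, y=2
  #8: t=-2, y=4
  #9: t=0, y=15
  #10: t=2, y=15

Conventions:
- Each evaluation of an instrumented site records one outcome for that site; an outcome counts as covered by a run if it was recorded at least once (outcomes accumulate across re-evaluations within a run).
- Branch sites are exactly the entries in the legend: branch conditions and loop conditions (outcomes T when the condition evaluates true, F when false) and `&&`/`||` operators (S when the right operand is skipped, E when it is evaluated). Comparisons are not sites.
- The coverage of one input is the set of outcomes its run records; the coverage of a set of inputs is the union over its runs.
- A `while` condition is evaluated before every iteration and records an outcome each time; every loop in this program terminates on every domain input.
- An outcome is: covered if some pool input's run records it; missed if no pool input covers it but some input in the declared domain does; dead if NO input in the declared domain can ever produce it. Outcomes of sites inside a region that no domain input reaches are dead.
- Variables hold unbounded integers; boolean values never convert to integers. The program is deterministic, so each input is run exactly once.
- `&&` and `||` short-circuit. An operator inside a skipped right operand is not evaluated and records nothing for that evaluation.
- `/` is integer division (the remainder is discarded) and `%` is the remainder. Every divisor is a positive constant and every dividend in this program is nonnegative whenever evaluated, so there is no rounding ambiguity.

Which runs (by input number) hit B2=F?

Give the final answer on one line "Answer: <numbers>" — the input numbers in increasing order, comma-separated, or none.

input #1 (t=1, y=10): produces B2=F
input #2 (t=-2, y=16): does not produce B2=F
input #3 (t=-4, y=12): does not produce B2=F
input #4 (t=4, y=14): does not produce B2=F
input #5 (t=-1, y=4): produces B2=F
input #6 (t=-1, y=7): produces B2=F
input #7 (t=-2, y=2): does not produce B2=F
input #8 (t=-2, y=4): does not produce B2=F
input #9 (t=0, y=15): produces B2=F
input #10 (t=2, y=15): does not produce B2=F

Answer: 1, 5, 6, 9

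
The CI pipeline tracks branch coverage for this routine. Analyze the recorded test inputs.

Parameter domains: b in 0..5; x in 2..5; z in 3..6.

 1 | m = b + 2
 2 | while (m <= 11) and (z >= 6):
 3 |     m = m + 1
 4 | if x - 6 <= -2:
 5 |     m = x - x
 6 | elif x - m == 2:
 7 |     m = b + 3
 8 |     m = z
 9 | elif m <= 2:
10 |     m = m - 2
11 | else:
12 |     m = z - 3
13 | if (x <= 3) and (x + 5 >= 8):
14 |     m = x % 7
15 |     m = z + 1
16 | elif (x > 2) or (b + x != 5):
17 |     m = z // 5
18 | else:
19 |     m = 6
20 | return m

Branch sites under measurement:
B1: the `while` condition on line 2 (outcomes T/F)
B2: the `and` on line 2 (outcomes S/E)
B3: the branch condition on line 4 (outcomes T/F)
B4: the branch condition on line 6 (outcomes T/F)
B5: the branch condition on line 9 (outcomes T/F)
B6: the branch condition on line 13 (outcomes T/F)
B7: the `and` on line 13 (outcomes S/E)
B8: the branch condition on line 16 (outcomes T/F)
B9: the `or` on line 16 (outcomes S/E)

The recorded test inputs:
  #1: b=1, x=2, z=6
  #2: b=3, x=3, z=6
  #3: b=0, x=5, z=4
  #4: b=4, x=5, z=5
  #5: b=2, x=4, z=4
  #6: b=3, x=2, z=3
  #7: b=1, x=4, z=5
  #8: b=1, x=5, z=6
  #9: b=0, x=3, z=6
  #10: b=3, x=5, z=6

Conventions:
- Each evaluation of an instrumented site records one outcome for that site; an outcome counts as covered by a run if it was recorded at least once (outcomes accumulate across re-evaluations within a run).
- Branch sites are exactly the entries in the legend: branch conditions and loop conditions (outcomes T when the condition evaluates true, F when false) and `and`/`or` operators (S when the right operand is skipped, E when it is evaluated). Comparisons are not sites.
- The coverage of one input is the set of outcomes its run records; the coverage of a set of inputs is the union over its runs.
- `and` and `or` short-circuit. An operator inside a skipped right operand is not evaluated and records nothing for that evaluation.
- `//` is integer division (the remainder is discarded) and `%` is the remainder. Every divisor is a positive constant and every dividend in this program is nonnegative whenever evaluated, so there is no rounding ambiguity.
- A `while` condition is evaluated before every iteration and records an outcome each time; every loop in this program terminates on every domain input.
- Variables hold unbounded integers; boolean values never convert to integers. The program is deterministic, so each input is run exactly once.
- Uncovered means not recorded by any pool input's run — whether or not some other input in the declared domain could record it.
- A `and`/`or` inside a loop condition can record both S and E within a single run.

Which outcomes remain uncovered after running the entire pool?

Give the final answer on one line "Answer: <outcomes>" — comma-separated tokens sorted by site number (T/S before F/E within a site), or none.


input #1 (b=1, x=2, z=6): covers B1=T, B1=F, B2=S, B2=E, B3=T, B6=F, B7=E, B8=T, B9=E
input #2 (b=3, x=3, z=6): covers B1=T, B1=F, B2=S, B2=E, B3=T, B6=T, B7=E
input #3 (b=0, x=5, z=4): covers B1=F, B2=E, B3=F, B4=F, B5=T, B6=F, B7=S, B8=T, B9=S
input #4 (b=4, x=5, z=5): covers B1=F, B2=E, B3=F, B4=F, B5=F, B6=F, B7=S, B8=T, B9=S
input #5 (b=2, x=4, z=4): covers B1=F, B2=E, B3=T, B6=F, B7=S, B8=T, B9=S
input #6 (b=3, x=2, z=3): covers B1=F, B2=E, B3=T, B6=F, B7=E, B8=F, B9=E
input #7 (b=1, x=4, z=5): covers B1=F, B2=E, B3=T, B6=F, B7=S, B8=T, B9=S
input #8 (b=1, x=5, z=6): covers B1=T, B1=F, B2=S, B2=E, B3=F, B4=F, B5=F, B6=F, B7=S, B8=T, B9=S
input #9 (b=0, x=3, z=6): covers B1=T, B1=F, B2=S, B2=E, B3=T, B6=T, B7=E
input #10 (b=3, x=5, z=6): covers B1=T, B1=F, B2=S, B2=E, B3=F, B4=F, B5=F, B6=F, B7=S, B8=T, B9=S
union over the pool: B1=T, B1=F, B2=S, B2=E, B3=T, B3=F, B4=F, B5=T, B5=F, B6=T, B6=F, B7=S, B7=E, B8=T, B8=F, B9=S, B9=E
uncovered (1 of 18): B4=T
Answer: B4=T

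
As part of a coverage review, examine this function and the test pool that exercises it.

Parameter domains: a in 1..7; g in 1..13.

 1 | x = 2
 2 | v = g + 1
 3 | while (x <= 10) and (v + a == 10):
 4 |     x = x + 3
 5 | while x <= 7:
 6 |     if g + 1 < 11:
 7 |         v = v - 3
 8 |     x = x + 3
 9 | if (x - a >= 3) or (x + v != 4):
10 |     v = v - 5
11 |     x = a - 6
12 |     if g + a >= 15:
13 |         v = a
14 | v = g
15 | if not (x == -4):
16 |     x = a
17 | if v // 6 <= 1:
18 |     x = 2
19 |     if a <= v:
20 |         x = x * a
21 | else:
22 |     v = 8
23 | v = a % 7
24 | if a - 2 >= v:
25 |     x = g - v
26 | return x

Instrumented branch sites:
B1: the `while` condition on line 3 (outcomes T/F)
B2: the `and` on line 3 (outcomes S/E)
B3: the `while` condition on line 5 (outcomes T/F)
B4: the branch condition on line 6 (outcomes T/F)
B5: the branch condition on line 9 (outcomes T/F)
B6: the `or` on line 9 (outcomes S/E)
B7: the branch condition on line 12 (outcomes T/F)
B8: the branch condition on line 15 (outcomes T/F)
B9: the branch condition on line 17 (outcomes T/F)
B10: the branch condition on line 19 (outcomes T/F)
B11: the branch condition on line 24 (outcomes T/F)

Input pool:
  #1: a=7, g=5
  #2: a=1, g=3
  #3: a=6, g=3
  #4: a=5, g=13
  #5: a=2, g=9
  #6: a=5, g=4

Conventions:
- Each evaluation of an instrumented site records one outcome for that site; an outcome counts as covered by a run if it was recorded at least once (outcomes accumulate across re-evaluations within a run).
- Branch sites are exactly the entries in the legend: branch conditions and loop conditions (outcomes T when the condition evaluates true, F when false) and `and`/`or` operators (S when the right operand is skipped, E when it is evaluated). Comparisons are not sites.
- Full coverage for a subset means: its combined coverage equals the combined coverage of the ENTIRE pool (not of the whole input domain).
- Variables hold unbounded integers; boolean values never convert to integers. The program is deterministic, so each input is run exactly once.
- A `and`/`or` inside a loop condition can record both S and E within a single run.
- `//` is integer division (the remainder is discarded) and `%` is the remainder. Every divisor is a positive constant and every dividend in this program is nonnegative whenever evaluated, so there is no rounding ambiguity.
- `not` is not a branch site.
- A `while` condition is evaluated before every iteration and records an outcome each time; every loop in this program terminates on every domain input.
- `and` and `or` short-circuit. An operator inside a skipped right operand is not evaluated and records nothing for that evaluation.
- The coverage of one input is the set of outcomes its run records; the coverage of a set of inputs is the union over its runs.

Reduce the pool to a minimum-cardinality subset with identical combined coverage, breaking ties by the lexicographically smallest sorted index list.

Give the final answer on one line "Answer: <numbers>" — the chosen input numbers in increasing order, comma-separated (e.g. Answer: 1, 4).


input #1 (a=7, g=5): events B2->E, B1->F, B3->T, B4->T, B3->T, B4->T, B3->F, B6->E, B5->T, B7->F, B8->T, B9->T, B10->F, B11->T; covers B1=F, B2=E, B3=T, B3=F, B4=T, B5=T, B6=E, B7=F, B8=T, B9=T, B10=F, B11=T
input #2 (a=1, g=3): events B2->E, B1->F, B3->T, B4->T, B3->T, B4->T, B3->F, B6->S, B5->T, B7->F, B8->T, B9->T, B10->T, B11->F; covers B1=F, B2=E, B3=T, B3=F, B4=T, B5=T, B6=S, B7=F, B8=T, B9=T, B10=T, B11=F
input #3 (a=6, g=3): events B2->E, B1->T, B2->E, B1->T, B2->E, B1->T, B2->S, B1->F, B3->F, B6->S, B5->T, B7->F, B8->T, B9->T, ...; covers B1=T, B1=F, B2=S, B2=E, B3=F, B5=T, B6=S, B7=F, B8=T, B9=T, B10=F, B11=F
input #4 (a=5, g=13): events B2->E, B1->F, B3->T, B4->F, B3->T, B4->F, B3->F, B6->S, B5->T, B7->T, B8->T, B9->F, B11->F; covers B1=F, B2=E, B3=T, B3=F, B4=F, B5=T, B6=S, B7=T, B8=T, B9=F, B11=F
input #5 (a=2, g=9): events B2->E, B1->F, B3->T, B4->T, B3->T, B4->T, B3->F, B6->S, B5->T, B7->F, B8->F, B9->T, B10->T, B11->F; covers B1=F, B2=E, B3=T, B3=F, B4=T, B5=T, B6=S, B7=F, B8=F, B9=T, B10=T, B11=F
input #6 (a=5, g=4): events B2->E, B1->T, B2->E, B1->T, B2->E, B1->T, B2->S, B1->F, B3->F, B6->S, B5->T, B7->F, B8->T, B9->T, ...; covers B1=T, B1=F, B2=S, B2=E, B3=F, B5=T, B6=S, B7=F, B8=T, B9=T, B10=F, B11=F
pool-wide coverage (21 outcomes): B1=T, B1=F, B2=S, B2=E, B3=T, B3=F, B4=T, B4=F, B5=T, B6=S, B6=E, B7=T, B7=F, B8=T, B8=F, B9=T, B9=F, B10=T, B10=F, B11=T, B11=F
every size-1 subset falls short of the 21 outcomes (best: 12/21)
every size-2 subset falls short of the 21 outcomes (best: 17/21)
every size-3 subset falls short of the 21 outcomes (best: 19/21)
size 4: inputs {1, 3, 4, 5} cover all 21 outcomes, and no lexicographically smaller subset of this size does
Answer: 1, 3, 4, 5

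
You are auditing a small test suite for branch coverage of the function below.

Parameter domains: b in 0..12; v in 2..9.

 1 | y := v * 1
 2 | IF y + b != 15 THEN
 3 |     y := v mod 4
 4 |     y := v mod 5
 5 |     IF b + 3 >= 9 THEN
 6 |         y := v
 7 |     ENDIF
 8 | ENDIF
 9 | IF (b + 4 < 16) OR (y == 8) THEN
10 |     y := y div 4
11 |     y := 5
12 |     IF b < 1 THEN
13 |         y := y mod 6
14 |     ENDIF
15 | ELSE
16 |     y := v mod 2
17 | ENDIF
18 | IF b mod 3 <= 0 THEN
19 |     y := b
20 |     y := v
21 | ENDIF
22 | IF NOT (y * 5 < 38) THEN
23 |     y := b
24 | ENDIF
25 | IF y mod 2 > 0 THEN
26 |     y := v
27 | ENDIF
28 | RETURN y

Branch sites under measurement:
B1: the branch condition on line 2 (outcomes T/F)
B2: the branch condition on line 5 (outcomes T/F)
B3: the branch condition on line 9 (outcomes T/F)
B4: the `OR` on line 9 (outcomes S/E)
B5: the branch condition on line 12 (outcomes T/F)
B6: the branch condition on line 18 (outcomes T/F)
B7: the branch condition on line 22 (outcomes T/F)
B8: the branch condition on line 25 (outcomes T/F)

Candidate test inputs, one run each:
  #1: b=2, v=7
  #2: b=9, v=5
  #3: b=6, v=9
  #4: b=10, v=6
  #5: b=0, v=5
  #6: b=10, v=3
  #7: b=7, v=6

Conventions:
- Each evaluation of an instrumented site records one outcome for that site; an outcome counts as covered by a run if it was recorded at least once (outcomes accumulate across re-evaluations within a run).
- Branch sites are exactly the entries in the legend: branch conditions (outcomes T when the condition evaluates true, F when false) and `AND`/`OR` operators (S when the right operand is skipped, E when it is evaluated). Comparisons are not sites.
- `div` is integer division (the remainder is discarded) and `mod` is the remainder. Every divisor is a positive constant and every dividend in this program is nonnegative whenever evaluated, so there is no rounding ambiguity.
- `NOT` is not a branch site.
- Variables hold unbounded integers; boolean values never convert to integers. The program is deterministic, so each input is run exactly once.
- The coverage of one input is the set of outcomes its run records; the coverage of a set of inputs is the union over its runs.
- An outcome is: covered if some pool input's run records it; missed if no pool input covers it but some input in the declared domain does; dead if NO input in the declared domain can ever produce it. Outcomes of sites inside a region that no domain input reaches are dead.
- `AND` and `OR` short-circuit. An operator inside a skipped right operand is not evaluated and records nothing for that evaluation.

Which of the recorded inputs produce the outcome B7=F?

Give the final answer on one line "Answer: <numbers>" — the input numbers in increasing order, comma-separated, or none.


input #1 (b=2, v=7): hits B7=F
input #2 (b=9, v=5): hits B7=F
input #3 (b=6, v=9): never hits B7=F
input #4 (b=10, v=6): hits B7=F
input #5 (b=0, v=5): hits B7=F
input #6 (b=10, v=3): hits B7=F
input #7 (b=7, v=6): hits B7=F
Answer: 1, 2, 4, 5, 6, 7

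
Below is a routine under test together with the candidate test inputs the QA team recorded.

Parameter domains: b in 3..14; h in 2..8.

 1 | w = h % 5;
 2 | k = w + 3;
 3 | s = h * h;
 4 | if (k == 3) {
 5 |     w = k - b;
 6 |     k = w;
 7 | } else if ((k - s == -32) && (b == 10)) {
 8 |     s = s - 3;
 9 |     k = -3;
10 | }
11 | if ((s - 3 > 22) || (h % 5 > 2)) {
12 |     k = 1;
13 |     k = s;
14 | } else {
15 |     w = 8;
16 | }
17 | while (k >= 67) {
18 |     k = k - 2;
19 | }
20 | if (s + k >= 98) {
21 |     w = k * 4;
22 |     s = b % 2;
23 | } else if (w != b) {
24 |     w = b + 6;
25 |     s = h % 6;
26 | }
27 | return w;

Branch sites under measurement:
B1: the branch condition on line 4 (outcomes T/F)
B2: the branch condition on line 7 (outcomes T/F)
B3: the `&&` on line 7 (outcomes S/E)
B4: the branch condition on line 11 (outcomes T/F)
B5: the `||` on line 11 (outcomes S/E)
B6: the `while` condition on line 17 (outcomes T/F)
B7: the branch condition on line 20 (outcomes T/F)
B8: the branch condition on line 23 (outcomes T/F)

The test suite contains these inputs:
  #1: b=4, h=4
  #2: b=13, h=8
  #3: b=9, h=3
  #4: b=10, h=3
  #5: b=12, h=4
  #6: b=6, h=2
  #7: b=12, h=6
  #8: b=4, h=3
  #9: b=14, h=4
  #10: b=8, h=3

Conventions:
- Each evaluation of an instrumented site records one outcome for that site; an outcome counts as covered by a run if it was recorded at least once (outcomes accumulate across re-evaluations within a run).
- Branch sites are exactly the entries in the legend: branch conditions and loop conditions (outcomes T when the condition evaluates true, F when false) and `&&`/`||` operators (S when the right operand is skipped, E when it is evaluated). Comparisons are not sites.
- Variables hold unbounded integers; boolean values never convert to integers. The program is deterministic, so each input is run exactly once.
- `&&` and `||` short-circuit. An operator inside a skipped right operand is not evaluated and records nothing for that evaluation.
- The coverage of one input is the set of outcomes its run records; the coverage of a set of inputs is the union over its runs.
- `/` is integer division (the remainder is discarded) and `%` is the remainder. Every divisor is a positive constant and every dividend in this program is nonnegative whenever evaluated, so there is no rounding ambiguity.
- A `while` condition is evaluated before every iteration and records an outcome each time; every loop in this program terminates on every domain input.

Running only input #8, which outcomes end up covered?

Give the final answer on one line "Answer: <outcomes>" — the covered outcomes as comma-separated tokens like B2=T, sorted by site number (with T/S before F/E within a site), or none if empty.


Tracing the run of input #8 (b=4, h=3):
  B1->F, B3->S, B2->F, B5->E, B4->T, B6->F, B7->F, B8->T
deduplicating events, the covered set is: B1=F, B2=F, B3=S, B4=T, B5=E, B6=F, B7=F, B8=T
Answer: B1=F, B2=F, B3=S, B4=T, B5=E, B6=F, B7=F, B8=T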